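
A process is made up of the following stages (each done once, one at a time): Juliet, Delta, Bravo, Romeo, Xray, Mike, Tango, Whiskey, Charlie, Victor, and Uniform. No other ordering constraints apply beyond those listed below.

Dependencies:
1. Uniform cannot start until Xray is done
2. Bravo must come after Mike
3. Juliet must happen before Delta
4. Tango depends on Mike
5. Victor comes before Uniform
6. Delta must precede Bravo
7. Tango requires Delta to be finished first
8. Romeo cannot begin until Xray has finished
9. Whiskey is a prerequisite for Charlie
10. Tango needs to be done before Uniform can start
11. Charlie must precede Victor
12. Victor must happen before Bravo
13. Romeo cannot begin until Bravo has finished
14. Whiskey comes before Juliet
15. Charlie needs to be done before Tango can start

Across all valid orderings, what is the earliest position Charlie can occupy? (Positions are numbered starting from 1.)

The only stage forced before Charlie (directly or transitively) is Whiskey.
So at minimum 1 stage comes before Charlie, putting Charlie no earlier than position 2. That position is achievable by scheduling exactly that predecessor first.

2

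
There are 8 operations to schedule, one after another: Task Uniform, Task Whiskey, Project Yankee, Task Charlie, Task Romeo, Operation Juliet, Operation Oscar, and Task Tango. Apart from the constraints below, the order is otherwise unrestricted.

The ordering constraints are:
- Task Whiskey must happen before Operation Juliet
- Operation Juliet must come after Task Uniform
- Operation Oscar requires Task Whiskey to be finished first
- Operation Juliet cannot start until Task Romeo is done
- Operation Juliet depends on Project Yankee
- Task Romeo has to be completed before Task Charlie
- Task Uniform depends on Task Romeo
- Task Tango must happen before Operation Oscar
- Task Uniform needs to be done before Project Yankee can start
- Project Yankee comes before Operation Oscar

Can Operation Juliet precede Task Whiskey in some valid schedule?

There is a dependency chain Task Whiskey → Operation Juliet, so Operation Juliet always comes after Task Whiskey.
So no valid ordering can have Operation Juliet before Task Whiskey.

No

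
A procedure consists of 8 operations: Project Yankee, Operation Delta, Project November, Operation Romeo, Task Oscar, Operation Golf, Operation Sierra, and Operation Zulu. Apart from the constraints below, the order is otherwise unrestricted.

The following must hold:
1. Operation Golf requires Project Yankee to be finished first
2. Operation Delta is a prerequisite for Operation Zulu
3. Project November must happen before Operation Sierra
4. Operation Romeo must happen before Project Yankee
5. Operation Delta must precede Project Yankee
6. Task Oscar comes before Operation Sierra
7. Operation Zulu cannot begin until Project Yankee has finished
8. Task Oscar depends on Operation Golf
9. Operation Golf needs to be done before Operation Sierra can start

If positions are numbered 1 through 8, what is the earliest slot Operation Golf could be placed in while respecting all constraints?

Every operation that must precede Operation Golf has to come before it. Tracing all chains that end at Operation Golf, those operations are: Project Yankee, Operation Delta, Operation Romeo — 3 in total.
With 3 mandatory predecessors, the earliest Operation Golf can sit is position 3+1 = 4, and placing just those 3 first achieves it.

4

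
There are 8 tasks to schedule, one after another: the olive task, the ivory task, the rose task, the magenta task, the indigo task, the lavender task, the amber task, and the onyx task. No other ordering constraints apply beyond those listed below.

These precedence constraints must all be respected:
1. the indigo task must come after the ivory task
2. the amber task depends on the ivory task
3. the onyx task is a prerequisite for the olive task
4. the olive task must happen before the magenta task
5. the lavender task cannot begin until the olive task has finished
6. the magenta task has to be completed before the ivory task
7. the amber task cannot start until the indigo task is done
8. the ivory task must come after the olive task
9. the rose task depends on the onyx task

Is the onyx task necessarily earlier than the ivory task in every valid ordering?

There is a constraint chain the onyx task → the olive task → the ivory task.
Hence the onyx task necessarily comes before the ivory task.

Yes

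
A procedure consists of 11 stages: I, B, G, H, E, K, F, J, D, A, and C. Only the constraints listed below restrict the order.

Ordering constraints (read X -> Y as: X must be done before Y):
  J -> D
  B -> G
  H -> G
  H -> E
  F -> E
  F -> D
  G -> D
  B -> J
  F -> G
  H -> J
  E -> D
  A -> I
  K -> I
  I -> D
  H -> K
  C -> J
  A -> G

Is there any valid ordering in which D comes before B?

Following B → G → D, B must precede D in every valid ordering.
So no valid ordering can have D before B.

No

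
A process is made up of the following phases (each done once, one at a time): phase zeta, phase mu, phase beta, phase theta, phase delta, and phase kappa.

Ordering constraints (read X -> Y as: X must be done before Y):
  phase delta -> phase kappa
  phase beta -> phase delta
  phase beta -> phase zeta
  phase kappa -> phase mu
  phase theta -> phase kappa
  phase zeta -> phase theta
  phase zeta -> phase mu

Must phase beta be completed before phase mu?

Yes

Tracing the constraints gives a chain: phase beta → phase zeta → phase mu.
Hence phase beta necessarily comes before phase mu.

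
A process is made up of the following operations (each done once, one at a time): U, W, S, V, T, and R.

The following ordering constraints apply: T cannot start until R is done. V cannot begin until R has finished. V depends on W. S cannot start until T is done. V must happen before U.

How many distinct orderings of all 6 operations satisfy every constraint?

The operations with no prerequisites are W, R; any of them can be placed first.
Enumerating by repeatedly choosing an available operation (one whose prerequisites are all placed) gives 16 distinct complete orderings.

16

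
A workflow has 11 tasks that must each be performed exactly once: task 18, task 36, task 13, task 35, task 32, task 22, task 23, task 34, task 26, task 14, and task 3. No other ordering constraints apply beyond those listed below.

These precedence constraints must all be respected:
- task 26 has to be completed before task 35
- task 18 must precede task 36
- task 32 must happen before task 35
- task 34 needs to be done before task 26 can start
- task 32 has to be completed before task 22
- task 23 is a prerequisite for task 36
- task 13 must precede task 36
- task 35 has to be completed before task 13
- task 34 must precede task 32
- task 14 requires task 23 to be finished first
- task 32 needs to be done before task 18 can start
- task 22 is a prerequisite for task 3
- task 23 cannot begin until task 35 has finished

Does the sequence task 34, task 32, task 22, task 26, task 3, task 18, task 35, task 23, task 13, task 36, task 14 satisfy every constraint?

Every stated constraint is respected: task 32 sits at position 2, ahead of task 35 at position 7, and each of the other listed pairs likewise has the predecessor earlier in the sequence.

Yes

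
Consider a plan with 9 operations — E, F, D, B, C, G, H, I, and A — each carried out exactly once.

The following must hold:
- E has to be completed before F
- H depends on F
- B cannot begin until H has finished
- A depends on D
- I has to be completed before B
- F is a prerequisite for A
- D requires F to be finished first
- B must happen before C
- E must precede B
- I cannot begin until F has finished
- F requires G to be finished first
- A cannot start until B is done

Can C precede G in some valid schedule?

No

Following G → F → H → B → C, G must precede C in every valid ordering.
So no valid ordering can have C before G.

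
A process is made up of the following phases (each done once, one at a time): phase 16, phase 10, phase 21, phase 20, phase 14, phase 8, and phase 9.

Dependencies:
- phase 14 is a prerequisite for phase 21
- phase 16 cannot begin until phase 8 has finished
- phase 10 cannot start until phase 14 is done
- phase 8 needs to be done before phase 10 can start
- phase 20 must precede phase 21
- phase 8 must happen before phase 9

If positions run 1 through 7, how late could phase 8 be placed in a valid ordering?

4

Following every chain forward from phase 8, the phases that must come later are phase 16, phase 10, phase 9 — 3 of them.
So at least 3 phases follow phase 8, putting phase 8 no later than position 4. That position is achievable by scheduling everything else first.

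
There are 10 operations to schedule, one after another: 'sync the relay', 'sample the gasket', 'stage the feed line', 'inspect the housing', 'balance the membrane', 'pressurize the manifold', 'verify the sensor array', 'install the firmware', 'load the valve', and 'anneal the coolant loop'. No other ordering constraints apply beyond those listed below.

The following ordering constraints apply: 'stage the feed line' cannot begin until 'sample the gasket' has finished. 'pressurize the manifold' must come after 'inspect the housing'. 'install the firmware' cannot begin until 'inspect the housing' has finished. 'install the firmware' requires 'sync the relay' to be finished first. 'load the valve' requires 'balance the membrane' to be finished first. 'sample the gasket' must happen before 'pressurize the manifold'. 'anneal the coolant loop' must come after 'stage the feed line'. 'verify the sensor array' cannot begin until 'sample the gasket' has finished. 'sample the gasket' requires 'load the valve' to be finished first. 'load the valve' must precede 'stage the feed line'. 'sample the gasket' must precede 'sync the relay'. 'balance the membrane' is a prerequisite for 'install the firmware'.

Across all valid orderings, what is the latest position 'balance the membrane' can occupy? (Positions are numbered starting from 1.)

The operations that are forced after 'balance the membrane', directly or by a chain of constraints, are 'sync the relay', 'sample the gasket', 'stage the feed line', 'pressurize the manifold', 'verify the sensor array', 'install the firmware', 'load the valve', 'anneal the coolant loop'. That's 8 operations.
So at least 8 operations follow 'balance the membrane', putting 'balance the membrane' no later than position 2. That position is achievable by scheduling everything else first.

2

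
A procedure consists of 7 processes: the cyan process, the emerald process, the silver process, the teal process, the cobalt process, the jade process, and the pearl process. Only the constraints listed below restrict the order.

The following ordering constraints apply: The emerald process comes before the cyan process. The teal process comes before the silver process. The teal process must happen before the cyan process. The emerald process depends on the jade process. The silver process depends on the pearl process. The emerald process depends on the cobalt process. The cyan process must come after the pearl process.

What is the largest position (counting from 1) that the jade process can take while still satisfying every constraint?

5

The processes that are forced after the jade process, directly or by a chain of constraints, are the cyan process, the emerald process. That's 2 processes.
So at least 2 processes follow the jade process, putting the jade process no later than position 5. That position is achievable by scheduling everything else first.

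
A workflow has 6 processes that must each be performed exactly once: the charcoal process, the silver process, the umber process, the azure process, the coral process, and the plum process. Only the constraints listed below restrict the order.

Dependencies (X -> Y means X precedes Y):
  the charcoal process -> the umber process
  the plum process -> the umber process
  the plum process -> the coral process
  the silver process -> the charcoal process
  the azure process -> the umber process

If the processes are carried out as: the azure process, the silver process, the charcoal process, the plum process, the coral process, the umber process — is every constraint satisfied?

Going through the constraints one by one, each required predecessor appears earlier in the sequence than its dependent — e.g. the azure process (position 1) is before the umber process (position 6), as required.

Yes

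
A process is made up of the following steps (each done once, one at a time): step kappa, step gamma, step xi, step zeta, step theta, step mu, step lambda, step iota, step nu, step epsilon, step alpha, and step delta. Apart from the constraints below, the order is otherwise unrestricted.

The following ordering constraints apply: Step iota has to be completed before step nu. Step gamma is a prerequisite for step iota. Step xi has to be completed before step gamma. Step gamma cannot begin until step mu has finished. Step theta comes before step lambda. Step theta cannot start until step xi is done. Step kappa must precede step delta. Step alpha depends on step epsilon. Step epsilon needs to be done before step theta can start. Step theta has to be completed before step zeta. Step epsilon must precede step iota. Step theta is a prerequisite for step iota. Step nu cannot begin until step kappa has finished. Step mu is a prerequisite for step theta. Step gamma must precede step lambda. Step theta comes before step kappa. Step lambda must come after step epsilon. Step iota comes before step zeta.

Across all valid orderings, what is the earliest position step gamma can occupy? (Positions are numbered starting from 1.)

Every step that must precede step gamma has to come before it. Tracing all chains that end at step gamma, those steps are: step xi, step mu — 2 in total.
So at minimum 2 steps come before step gamma, putting step gamma no earlier than position 3. That position is achievable by scheduling exactly those predecessors first.

3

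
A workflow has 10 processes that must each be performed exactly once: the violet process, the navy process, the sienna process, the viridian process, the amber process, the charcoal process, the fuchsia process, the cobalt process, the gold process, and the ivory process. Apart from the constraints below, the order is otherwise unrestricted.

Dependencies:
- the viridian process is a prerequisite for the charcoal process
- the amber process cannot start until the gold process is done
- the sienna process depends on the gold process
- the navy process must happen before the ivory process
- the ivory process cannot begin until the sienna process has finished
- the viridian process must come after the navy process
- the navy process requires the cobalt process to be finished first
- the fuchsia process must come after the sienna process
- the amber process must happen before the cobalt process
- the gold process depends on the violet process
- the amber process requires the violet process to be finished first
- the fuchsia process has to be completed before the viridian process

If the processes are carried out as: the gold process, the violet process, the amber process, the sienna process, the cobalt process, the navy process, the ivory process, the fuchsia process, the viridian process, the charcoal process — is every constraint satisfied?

In the proposed order, the gold process appears before the violet process.
But one of the constraints requires the violet process before the gold process, so this ordering violates it.

No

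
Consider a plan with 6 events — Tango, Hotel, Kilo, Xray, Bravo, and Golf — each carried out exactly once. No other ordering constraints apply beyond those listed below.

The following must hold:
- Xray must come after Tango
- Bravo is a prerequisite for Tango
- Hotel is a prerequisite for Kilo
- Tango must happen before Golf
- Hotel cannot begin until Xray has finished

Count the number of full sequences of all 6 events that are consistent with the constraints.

Only Bravo has no prerequisites, so it must go first.
Systematically extending each partial ordering one event at a time and counting, there are 4 complete orderings.

4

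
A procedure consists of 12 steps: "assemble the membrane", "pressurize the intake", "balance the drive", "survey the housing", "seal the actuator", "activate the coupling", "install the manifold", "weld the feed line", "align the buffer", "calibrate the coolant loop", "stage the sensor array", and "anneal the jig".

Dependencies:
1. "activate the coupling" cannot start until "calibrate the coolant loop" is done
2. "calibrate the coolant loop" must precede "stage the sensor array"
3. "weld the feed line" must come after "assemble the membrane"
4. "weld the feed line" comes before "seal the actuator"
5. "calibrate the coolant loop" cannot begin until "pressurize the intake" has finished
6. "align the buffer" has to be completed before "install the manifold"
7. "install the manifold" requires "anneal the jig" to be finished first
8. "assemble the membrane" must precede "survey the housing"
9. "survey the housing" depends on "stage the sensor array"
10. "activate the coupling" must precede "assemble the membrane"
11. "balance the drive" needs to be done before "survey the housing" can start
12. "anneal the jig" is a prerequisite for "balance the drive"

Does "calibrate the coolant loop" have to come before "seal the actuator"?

Following the dependencies: "calibrate the coolant loop" → "activate the coupling" → "assemble the membrane" → "weld the feed line" → "seal the actuator".
So "calibrate the coolant loop" must precede "seal the actuator" in any valid ordering.

Yes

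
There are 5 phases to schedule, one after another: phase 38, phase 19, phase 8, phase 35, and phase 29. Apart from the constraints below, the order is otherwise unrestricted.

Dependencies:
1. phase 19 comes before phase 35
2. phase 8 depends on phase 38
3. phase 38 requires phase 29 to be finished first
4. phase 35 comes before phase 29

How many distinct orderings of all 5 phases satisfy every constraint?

Phase 19 is the only phase with nothing required before it, so every ordering starts there.
Continuing from there, at each step only one phase has all its prerequisites placed, so the ordering is fully determined — there is exactly 1.

1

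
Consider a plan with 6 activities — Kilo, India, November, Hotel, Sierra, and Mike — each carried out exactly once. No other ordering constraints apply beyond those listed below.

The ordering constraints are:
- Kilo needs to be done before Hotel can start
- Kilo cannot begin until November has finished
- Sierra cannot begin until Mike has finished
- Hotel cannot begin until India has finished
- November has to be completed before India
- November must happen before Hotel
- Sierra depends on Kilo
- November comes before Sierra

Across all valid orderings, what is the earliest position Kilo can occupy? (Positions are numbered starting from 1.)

Working backwards through the constraints from Kilo, its only required predecessor is November.
With 1 mandatory predecessor, the earliest Kilo can sit is position 1+1 = 2, and placing just that one first achieves it.

2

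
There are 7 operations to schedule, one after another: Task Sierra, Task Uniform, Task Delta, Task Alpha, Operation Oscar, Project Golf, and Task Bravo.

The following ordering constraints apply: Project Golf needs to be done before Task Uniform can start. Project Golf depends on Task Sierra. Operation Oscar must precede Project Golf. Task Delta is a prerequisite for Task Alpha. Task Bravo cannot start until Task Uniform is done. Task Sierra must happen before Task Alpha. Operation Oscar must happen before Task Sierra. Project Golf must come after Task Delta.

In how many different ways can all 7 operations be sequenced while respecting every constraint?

12

The operations with no prerequisites are Task Delta, Operation Oscar; any of them can be placed first.
Counting all ways to extend the partial order to a total order gives 12.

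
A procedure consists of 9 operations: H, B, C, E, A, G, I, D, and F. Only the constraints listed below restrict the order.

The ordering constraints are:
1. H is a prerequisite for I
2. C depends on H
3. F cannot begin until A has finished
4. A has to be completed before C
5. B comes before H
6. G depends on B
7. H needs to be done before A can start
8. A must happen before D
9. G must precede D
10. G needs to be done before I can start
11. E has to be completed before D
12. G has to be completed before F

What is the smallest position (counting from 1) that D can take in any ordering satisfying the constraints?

The operations that are forced before D, directly or transitively, are H, B, E, A, G. That's 5 operations.
With 5 mandatory predecessors, the earliest D can sit is position 5+1 = 6, and placing just those 5 first achieves it.

6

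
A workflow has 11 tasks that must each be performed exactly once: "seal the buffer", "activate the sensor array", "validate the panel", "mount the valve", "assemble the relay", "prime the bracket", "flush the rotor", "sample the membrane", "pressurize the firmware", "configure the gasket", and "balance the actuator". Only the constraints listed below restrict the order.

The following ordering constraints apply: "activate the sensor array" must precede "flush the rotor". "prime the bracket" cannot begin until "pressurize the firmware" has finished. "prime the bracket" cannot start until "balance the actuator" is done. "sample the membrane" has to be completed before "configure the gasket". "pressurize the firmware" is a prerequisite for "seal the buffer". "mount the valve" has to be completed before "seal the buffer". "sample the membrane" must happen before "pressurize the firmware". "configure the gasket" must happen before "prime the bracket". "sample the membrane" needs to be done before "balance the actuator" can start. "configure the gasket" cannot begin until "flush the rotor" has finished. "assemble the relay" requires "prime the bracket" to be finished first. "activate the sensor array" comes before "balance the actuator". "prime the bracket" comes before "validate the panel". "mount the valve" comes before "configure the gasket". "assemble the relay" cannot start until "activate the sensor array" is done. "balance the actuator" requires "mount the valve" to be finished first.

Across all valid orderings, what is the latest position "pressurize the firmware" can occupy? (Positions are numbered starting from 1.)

The tasks that are forced after "pressurize the firmware", directly or by a chain of constraints, are "seal the buffer", "validate the panel", "assemble the relay", "prime the bracket". That's 4 tasks.
So at least 4 tasks follow "pressurize the firmware", putting "pressurize the firmware" no later than position 7. That position is achievable by scheduling everything else first.

7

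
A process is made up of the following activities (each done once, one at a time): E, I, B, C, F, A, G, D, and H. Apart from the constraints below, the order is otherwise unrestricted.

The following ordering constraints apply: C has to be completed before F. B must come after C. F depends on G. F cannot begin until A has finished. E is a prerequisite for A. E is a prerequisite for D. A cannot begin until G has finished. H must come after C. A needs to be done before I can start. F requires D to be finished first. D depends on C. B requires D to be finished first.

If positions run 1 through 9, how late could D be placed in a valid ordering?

7

The activities that are forced after D, directly or by a chain of constraints, are B, F. That's 2 activities.
So at least 2 activities follow D, putting D no later than position 7. That position is achievable by scheduling everything else first.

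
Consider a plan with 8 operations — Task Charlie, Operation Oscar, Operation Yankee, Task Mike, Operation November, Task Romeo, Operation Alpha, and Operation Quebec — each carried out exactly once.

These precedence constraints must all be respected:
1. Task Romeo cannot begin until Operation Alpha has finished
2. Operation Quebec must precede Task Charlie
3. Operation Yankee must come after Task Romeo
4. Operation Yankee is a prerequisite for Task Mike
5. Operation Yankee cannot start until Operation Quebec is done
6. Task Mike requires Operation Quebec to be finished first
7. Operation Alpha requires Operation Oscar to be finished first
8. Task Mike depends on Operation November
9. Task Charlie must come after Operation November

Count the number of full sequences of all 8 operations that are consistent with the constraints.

88

The operations with no prerequisites are Operation Oscar, Operation November, Operation Quebec; any of them can be placed first.
Enumerating by repeatedly choosing an available operation (one whose prerequisites are all placed) gives 88 distinct complete orderings.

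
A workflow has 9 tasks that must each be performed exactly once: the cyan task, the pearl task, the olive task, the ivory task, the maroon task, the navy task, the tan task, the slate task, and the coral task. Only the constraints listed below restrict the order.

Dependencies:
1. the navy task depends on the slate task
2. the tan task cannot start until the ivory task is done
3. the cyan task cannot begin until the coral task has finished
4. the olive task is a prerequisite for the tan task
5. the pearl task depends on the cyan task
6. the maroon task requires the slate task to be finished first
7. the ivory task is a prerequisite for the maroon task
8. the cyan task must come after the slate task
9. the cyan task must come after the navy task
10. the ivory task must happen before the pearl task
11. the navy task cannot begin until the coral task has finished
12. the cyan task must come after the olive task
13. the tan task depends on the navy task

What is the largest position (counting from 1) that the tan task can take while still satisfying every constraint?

Nothing depends on the tan task, so it can be the final task, position 9.

9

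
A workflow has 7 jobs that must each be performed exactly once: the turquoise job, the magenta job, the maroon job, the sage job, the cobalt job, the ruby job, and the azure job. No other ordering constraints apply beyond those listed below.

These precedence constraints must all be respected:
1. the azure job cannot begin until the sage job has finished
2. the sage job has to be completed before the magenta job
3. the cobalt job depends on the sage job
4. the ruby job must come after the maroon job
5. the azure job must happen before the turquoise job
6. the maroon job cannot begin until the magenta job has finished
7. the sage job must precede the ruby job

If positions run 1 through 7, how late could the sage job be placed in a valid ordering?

1

Following every chain forward from the sage job, the jobs that must come later are the turquoise job, the magenta job, the maroon job, the cobalt job, the ruby job, the azure job — 6 of them.
So at least 6 jobs follow the sage job, putting the sage job no later than position 1. That position is achievable by scheduling everything else first.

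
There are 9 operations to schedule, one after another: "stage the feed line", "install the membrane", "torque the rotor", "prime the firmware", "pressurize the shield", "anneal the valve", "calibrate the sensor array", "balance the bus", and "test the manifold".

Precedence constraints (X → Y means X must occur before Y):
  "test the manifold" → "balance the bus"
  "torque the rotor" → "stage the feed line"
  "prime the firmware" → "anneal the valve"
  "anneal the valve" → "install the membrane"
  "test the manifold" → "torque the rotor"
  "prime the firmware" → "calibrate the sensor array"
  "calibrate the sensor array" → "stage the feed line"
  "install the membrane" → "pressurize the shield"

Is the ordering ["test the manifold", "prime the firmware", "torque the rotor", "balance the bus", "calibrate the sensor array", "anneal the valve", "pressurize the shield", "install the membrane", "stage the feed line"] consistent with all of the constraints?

In the proposed order, "pressurize the shield" appears before "install the membrane".
That contradicts the constraint that "install the membrane" must precede "pressurize the shield".

No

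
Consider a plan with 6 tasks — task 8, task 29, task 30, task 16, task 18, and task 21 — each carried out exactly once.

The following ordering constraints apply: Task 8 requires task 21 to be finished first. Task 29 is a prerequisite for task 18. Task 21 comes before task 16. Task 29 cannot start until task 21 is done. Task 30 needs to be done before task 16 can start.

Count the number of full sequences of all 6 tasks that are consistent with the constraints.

The tasks with no prerequisites are task 30, task 21; any of them can be placed first.
Counting all ways to extend the partial order to a total order gives 42.

42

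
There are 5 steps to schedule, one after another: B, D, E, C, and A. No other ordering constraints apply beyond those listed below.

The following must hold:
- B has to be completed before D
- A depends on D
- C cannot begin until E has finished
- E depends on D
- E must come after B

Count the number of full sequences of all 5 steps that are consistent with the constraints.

3

B is the only step with nothing required before it, so every ordering starts there.
Systematically extending each partial ordering one step at a time and counting, there are 3 complete orderings.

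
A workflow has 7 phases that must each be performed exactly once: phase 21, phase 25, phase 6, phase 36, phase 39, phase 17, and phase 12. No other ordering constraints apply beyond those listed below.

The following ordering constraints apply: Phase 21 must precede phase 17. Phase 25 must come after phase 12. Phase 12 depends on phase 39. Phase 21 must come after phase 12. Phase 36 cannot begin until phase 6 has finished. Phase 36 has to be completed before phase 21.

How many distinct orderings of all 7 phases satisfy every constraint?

22

The phases with no prerequisites are phase 6, phase 39; any of them can be placed first.
Counting all ways to extend the partial order to a total order gives 22.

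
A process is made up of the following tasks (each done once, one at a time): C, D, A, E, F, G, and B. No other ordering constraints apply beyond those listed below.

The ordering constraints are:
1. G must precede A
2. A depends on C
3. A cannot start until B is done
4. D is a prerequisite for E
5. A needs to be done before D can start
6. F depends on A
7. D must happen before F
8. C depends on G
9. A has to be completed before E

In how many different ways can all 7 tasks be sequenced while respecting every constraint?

2 tasks have no prerequisites (G, B), so any of them could come first.
Counting all ways to extend the partial order to a total order gives 6.

6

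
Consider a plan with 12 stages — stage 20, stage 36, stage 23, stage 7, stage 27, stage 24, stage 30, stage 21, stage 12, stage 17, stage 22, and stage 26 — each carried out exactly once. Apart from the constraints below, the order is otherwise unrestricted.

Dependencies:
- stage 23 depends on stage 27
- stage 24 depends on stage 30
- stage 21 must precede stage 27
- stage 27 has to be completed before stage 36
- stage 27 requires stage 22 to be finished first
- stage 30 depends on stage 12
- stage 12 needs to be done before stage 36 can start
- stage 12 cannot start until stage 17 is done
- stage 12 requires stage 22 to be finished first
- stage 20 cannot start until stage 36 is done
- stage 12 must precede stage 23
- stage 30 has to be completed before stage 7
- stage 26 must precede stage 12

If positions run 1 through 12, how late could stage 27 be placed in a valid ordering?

Every stage that must follow stage 27 has to come after it. Tracing all chains starting from stage 27, those stages are: stage 20, stage 36, stage 23 — 3 in total.
With 3 mandatory successors out of 12 stages total, the latest slot for stage 27 is 12−3 = 9, and it's reachable by doing all non-successors before stage 27.

9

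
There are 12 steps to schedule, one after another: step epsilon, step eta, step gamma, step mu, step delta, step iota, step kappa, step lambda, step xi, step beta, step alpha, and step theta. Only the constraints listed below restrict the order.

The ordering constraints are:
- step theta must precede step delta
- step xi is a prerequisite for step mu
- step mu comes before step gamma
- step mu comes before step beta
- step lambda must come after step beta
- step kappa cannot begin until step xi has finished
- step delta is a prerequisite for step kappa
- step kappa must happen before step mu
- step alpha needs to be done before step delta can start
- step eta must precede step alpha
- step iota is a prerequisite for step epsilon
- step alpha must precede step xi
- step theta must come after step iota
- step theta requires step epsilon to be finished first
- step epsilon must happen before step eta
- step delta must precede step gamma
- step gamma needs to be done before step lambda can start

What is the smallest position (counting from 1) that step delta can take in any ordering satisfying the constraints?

6

Working backwards through the constraints from step delta, its full set of required predecessors is step epsilon, step eta, step iota, step alpha, step theta — 5 of them.
With 5 mandatory predecessors, the earliest step delta can sit is position 5+1 = 6, and placing just those 5 first achieves it.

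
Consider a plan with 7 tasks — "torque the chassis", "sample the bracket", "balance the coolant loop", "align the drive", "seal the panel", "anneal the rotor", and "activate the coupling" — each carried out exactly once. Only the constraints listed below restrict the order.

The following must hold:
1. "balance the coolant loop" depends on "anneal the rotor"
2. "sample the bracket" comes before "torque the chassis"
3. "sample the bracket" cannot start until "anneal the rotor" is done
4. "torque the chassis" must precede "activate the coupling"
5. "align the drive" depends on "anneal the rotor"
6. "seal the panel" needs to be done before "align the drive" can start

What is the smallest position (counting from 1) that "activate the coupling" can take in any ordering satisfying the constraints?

4

The tasks that are forced before "activate the coupling", directly or transitively, are "torque the chassis", "sample the bracket", "anneal the rotor". That's 3 tasks.
With 3 mandatory predecessors, the earliest "activate the coupling" can sit is position 3+1 = 4, and placing just those 3 first achieves it.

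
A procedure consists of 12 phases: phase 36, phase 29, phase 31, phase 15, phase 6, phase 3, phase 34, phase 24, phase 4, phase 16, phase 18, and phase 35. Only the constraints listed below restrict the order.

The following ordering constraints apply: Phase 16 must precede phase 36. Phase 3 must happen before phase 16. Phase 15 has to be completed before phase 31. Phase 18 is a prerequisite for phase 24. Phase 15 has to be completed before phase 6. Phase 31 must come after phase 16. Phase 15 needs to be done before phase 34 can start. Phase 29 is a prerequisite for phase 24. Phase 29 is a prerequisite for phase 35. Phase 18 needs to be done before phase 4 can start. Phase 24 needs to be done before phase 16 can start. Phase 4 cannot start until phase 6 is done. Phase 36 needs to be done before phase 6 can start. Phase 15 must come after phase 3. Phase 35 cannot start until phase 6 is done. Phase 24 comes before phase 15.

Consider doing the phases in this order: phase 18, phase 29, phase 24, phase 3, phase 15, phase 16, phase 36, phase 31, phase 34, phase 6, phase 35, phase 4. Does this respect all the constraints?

Checking each listed constraint against this order: for instance, phase 18 is in position 1 and phase 4 in position 12, so that constraint holds — and the remaining constraints check out the same way.

Yes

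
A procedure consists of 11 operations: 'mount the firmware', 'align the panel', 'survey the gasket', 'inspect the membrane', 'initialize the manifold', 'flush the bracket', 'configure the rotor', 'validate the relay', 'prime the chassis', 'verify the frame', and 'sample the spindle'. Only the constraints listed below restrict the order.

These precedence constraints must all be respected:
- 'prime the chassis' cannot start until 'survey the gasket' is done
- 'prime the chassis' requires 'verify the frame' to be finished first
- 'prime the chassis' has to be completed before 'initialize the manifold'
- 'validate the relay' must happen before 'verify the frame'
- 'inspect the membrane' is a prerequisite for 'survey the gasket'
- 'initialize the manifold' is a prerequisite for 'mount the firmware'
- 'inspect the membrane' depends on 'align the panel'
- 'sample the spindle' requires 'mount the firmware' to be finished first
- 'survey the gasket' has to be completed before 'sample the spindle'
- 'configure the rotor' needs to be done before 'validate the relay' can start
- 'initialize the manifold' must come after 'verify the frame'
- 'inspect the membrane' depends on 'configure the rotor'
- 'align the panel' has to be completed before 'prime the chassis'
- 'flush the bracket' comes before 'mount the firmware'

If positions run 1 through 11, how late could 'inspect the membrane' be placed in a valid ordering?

Following every chain forward from 'inspect the membrane', the operations that must come later are 'mount the firmware', 'survey the gasket', 'initialize the manifold', 'prime the chassis', 'sample the spindle' — 5 of them.
With 5 mandatory successors out of 11 operations total, the latest slot for 'inspect the membrane' is 11−5 = 6, and it's reachable by doing all non-successors before 'inspect the membrane'.

6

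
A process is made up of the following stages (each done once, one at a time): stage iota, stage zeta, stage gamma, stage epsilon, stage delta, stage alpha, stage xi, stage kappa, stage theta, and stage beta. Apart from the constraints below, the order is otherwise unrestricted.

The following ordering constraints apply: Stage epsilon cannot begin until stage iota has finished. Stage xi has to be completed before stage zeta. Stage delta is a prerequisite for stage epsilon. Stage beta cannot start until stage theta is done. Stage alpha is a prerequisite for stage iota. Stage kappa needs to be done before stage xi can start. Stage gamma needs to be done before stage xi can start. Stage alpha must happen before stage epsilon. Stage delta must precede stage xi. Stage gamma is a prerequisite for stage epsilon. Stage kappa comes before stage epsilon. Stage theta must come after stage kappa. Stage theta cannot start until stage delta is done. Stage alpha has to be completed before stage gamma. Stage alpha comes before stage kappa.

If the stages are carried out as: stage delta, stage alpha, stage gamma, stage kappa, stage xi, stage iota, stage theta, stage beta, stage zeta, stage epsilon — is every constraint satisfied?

Every stated constraint is respected: stage delta sits at position 1, ahead of stage epsilon at position 10, and each of the other listed pairs likewise has the predecessor earlier in the sequence.

Yes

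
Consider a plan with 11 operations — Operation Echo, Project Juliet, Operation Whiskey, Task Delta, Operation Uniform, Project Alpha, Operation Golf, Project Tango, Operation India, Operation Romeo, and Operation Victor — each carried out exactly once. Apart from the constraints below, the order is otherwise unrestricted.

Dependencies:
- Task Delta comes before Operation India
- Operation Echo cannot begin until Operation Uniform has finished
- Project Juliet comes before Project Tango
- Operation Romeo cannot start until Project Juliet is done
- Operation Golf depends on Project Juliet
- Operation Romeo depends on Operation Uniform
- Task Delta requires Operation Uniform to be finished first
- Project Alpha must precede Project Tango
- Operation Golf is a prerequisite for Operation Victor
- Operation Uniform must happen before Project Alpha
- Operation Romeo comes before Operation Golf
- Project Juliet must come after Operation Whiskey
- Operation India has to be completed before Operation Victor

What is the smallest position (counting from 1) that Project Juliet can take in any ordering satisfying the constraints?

The only operation forced before Project Juliet (directly or transitively) is Operation Whiskey.
So at minimum 1 operation comes before Project Juliet, putting Project Juliet no earlier than position 2. That position is achievable by scheduling exactly that predecessor first.

2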